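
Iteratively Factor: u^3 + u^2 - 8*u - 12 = (u - 3)*(u^2 + 4*u + 4) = (u - 3)*(u + 2)*(u + 2)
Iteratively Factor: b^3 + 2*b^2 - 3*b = (b - 1)*(b^2 + 3*b) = b*(b - 1)*(b + 3)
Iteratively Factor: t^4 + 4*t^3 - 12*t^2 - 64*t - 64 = (t + 2)*(t^3 + 2*t^2 - 16*t - 32) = (t + 2)*(t + 4)*(t^2 - 2*t - 8) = (t - 4)*(t + 2)*(t + 4)*(t + 2)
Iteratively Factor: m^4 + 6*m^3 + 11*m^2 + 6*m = (m)*(m^3 + 6*m^2 + 11*m + 6) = m*(m + 2)*(m^2 + 4*m + 3) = m*(m + 2)*(m + 3)*(m + 1)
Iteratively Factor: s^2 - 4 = (s + 2)*(s - 2)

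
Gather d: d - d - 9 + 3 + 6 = 0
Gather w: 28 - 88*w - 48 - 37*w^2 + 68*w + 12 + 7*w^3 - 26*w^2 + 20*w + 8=7*w^3 - 63*w^2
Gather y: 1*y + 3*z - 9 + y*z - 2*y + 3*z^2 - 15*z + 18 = y*(z - 1) + 3*z^2 - 12*z + 9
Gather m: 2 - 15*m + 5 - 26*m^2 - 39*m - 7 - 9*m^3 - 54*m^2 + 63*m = -9*m^3 - 80*m^2 + 9*m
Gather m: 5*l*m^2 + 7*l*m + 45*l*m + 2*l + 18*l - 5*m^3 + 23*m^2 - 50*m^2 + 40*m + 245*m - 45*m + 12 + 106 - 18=20*l - 5*m^3 + m^2*(5*l - 27) + m*(52*l + 240) + 100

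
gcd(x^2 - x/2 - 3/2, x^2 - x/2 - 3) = 1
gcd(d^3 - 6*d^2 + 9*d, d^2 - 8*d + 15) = d - 3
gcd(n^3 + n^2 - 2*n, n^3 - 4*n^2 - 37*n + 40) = n - 1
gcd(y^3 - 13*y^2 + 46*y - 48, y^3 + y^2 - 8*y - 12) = y - 3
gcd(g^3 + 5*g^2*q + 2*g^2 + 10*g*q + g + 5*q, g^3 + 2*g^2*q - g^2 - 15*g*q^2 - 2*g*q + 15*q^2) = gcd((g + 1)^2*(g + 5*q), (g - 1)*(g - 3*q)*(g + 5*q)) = g + 5*q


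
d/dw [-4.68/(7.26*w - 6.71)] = 33.9768/(7.26*w - 6.71)^2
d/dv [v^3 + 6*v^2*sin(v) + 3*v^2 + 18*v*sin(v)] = 6*v^2*cos(v) + 3*v^2 + 12*v*sin(v) + 18*v*cos(v) + 6*v + 18*sin(v)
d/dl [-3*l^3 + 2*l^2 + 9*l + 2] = -9*l^2 + 4*l + 9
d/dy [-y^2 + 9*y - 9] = 9 - 2*y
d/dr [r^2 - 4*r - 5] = 2*r - 4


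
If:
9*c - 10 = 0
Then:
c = 10/9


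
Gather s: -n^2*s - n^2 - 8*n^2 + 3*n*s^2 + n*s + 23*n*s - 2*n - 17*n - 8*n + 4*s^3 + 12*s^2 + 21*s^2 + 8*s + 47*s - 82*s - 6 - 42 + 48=-9*n^2 - 27*n + 4*s^3 + s^2*(3*n + 33) + s*(-n^2 + 24*n - 27)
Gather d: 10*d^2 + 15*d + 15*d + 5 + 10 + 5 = 10*d^2 + 30*d + 20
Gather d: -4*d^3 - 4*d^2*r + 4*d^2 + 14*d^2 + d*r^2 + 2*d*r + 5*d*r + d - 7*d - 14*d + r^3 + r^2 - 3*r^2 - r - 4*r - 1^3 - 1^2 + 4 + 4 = -4*d^3 + d^2*(18 - 4*r) + d*(r^2 + 7*r - 20) + r^3 - 2*r^2 - 5*r + 6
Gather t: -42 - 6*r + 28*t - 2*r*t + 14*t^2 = -6*r + 14*t^2 + t*(28 - 2*r) - 42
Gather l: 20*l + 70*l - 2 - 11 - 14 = 90*l - 27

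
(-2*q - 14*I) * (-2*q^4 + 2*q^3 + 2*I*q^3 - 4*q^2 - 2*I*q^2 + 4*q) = 4*q^5 - 4*q^4 + 24*I*q^4 + 36*q^3 - 24*I*q^3 - 36*q^2 + 56*I*q^2 - 56*I*q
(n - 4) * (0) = 0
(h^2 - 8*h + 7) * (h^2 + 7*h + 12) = h^4 - h^3 - 37*h^2 - 47*h + 84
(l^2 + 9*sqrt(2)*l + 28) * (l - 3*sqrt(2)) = l^3 + 6*sqrt(2)*l^2 - 26*l - 84*sqrt(2)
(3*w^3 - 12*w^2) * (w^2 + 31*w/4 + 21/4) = 3*w^5 + 45*w^4/4 - 309*w^3/4 - 63*w^2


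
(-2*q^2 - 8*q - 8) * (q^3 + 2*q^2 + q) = -2*q^5 - 12*q^4 - 26*q^3 - 24*q^2 - 8*q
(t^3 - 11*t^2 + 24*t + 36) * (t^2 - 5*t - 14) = t^5 - 16*t^4 + 65*t^3 + 70*t^2 - 516*t - 504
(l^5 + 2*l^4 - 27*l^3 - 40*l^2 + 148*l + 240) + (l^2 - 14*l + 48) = l^5 + 2*l^4 - 27*l^3 - 39*l^2 + 134*l + 288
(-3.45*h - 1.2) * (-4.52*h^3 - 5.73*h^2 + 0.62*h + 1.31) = 15.594*h^4 + 25.1925*h^3 + 4.737*h^2 - 5.2635*h - 1.572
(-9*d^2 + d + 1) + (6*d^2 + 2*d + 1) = -3*d^2 + 3*d + 2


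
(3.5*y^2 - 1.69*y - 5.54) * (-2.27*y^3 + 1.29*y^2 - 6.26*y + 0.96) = -7.945*y^5 + 8.3513*y^4 - 11.5143*y^3 + 6.7928*y^2 + 33.058*y - 5.3184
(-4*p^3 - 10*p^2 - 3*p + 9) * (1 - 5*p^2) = 20*p^5 + 50*p^4 + 11*p^3 - 55*p^2 - 3*p + 9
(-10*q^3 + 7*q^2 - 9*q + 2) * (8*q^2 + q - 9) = -80*q^5 + 46*q^4 + 25*q^3 - 56*q^2 + 83*q - 18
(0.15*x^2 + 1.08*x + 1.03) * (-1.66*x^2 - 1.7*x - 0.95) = -0.249*x^4 - 2.0478*x^3 - 3.6883*x^2 - 2.777*x - 0.9785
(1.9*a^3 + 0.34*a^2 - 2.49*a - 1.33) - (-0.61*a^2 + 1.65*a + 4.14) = 1.9*a^3 + 0.95*a^2 - 4.14*a - 5.47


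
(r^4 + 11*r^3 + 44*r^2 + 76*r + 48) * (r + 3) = r^5 + 14*r^4 + 77*r^3 + 208*r^2 + 276*r + 144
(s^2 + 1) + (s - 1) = s^2 + s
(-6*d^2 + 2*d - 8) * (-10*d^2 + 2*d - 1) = 60*d^4 - 32*d^3 + 90*d^2 - 18*d + 8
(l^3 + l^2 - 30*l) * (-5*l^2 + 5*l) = -5*l^5 + 155*l^3 - 150*l^2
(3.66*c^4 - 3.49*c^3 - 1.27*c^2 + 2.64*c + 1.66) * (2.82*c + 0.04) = 10.3212*c^5 - 9.6954*c^4 - 3.721*c^3 + 7.394*c^2 + 4.7868*c + 0.0664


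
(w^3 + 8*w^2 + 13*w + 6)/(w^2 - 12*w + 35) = (w^3 + 8*w^2 + 13*w + 6)/(w^2 - 12*w + 35)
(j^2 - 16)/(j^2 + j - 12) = (j - 4)/(j - 3)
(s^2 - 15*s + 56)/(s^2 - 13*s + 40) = (s - 7)/(s - 5)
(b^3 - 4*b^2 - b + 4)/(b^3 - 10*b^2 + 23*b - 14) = (b^2 - 3*b - 4)/(b^2 - 9*b + 14)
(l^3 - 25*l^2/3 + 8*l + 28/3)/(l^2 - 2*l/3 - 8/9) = 3*(l^2 - 9*l + 14)/(3*l - 4)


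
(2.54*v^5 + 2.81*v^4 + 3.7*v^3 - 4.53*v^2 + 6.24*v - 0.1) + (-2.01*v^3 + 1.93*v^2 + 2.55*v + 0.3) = 2.54*v^5 + 2.81*v^4 + 1.69*v^3 - 2.6*v^2 + 8.79*v + 0.2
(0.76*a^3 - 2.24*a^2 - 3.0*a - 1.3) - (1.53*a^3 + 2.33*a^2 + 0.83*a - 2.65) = -0.77*a^3 - 4.57*a^2 - 3.83*a + 1.35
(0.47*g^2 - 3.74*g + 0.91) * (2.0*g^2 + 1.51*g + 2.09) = 0.94*g^4 - 6.7703*g^3 - 2.8451*g^2 - 6.4425*g + 1.9019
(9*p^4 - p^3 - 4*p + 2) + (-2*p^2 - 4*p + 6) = 9*p^4 - p^3 - 2*p^2 - 8*p + 8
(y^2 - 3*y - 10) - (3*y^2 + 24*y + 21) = -2*y^2 - 27*y - 31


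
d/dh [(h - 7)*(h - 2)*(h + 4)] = 3*h^2 - 10*h - 22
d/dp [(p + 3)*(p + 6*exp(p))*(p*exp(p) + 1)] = (p + 1)*(p + 3)*(p + 6*exp(p))*exp(p) + (p + 3)*(p*exp(p) + 1)*(6*exp(p) + 1) + (p + 6*exp(p))*(p*exp(p) + 1)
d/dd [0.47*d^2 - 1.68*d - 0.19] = 0.94*d - 1.68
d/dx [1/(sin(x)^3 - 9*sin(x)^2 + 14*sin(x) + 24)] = (-3*sin(x)^2 + 18*sin(x) - 14)*cos(x)/(sin(x)^3 - 9*sin(x)^2 + 14*sin(x) + 24)^2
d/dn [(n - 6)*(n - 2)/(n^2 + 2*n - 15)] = 2*(5*n^2 - 27*n + 48)/(n^4 + 4*n^3 - 26*n^2 - 60*n + 225)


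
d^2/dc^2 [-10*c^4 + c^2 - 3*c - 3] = 2 - 120*c^2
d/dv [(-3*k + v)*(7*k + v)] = 4*k + 2*v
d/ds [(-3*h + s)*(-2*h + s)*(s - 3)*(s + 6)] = 12*h^2*s + 18*h^2 - 15*h*s^2 - 30*h*s + 90*h + 4*s^3 + 9*s^2 - 36*s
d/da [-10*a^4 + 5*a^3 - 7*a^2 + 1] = a*(-40*a^2 + 15*a - 14)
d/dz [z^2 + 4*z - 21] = 2*z + 4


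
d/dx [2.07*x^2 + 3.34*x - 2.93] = 4.14*x + 3.34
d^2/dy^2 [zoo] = 0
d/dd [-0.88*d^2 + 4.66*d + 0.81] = 4.66 - 1.76*d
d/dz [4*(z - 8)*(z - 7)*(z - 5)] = 12*z^2 - 160*z + 524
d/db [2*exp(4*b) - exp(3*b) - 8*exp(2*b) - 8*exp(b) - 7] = (8*exp(3*b) - 3*exp(2*b) - 16*exp(b) - 8)*exp(b)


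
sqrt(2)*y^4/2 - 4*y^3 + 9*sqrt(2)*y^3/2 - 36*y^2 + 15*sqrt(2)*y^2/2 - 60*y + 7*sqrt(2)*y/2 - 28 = (y + 1)*(y + 7)*(y - 4*sqrt(2))*(sqrt(2)*y/2 + sqrt(2)/2)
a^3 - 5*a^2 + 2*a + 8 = (a - 4)*(a - 2)*(a + 1)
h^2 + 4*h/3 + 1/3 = (h + 1/3)*(h + 1)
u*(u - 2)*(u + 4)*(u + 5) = u^4 + 7*u^3 + 2*u^2 - 40*u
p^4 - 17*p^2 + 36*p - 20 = (p - 2)^2*(p - 1)*(p + 5)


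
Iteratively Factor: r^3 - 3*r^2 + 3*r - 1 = (r - 1)*(r^2 - 2*r + 1) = (r - 1)^2*(r - 1)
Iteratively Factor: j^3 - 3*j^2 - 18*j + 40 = (j + 4)*(j^2 - 7*j + 10) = (j - 2)*(j + 4)*(j - 5)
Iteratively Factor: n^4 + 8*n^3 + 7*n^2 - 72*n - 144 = (n + 4)*(n^3 + 4*n^2 - 9*n - 36) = (n + 4)^2*(n^2 - 9) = (n + 3)*(n + 4)^2*(n - 3)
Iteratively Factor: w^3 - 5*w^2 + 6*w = (w - 3)*(w^2 - 2*w) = w*(w - 3)*(w - 2)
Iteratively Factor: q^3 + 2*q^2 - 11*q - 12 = (q - 3)*(q^2 + 5*q + 4) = (q - 3)*(q + 4)*(q + 1)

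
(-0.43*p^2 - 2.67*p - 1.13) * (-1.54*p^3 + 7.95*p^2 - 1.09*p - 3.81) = 0.6622*p^5 + 0.6933*p^4 - 19.0176*p^3 - 4.4349*p^2 + 11.4044*p + 4.3053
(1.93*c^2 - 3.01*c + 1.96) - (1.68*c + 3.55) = 1.93*c^2 - 4.69*c - 1.59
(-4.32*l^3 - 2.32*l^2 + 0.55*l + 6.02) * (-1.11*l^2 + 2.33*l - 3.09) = 4.7952*l^5 - 7.4904*l^4 + 7.3327*l^3 + 1.7681*l^2 + 12.3271*l - 18.6018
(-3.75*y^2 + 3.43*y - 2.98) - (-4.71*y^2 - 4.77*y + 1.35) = 0.96*y^2 + 8.2*y - 4.33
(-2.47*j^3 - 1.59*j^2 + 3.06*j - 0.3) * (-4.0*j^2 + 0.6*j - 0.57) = 9.88*j^5 + 4.878*j^4 - 11.7861*j^3 + 3.9423*j^2 - 1.9242*j + 0.171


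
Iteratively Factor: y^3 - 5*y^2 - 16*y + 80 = (y - 4)*(y^2 - y - 20) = (y - 4)*(y + 4)*(y - 5)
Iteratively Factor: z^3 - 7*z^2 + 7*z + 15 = (z - 5)*(z^2 - 2*z - 3) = (z - 5)*(z + 1)*(z - 3)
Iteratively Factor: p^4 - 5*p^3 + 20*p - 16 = (p - 1)*(p^3 - 4*p^2 - 4*p + 16) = (p - 1)*(p + 2)*(p^2 - 6*p + 8) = (p - 4)*(p - 1)*(p + 2)*(p - 2)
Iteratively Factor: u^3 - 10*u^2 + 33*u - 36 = (u - 3)*(u^2 - 7*u + 12) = (u - 4)*(u - 3)*(u - 3)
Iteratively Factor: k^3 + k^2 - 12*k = (k + 4)*(k^2 - 3*k) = k*(k + 4)*(k - 3)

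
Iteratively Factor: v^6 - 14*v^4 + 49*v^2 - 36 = (v + 3)*(v^5 - 3*v^4 - 5*v^3 + 15*v^2 + 4*v - 12) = (v + 1)*(v + 3)*(v^4 - 4*v^3 - v^2 + 16*v - 12) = (v - 1)*(v + 1)*(v + 3)*(v^3 - 3*v^2 - 4*v + 12) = (v - 1)*(v + 1)*(v + 2)*(v + 3)*(v^2 - 5*v + 6) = (v - 2)*(v - 1)*(v + 1)*(v + 2)*(v + 3)*(v - 3)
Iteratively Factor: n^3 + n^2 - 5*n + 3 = (n - 1)*(n^2 + 2*n - 3) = (n - 1)^2*(n + 3)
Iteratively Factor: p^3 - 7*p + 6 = (p - 1)*(p^2 + p - 6) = (p - 2)*(p - 1)*(p + 3)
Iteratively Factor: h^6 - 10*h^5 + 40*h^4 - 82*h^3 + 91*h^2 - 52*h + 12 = (h - 1)*(h^5 - 9*h^4 + 31*h^3 - 51*h^2 + 40*h - 12) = (h - 1)^2*(h^4 - 8*h^3 + 23*h^2 - 28*h + 12) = (h - 3)*(h - 1)^2*(h^3 - 5*h^2 + 8*h - 4) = (h - 3)*(h - 2)*(h - 1)^2*(h^2 - 3*h + 2) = (h - 3)*(h - 2)*(h - 1)^3*(h - 2)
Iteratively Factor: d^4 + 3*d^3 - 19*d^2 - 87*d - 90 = (d + 3)*(d^3 - 19*d - 30) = (d + 3)^2*(d^2 - 3*d - 10) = (d - 5)*(d + 3)^2*(d + 2)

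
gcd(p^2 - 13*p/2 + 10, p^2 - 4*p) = p - 4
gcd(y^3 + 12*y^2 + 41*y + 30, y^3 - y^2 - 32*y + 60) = y + 6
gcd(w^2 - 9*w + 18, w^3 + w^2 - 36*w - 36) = w - 6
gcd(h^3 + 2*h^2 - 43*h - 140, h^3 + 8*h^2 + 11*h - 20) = h^2 + 9*h + 20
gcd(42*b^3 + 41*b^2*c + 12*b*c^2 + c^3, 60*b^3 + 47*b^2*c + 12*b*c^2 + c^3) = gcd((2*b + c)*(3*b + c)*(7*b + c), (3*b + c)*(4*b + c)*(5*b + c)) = 3*b + c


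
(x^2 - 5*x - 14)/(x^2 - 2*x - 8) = (x - 7)/(x - 4)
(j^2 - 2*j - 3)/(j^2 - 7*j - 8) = (j - 3)/(j - 8)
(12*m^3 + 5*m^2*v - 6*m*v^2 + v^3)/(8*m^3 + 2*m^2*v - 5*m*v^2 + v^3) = (-3*m + v)/(-2*m + v)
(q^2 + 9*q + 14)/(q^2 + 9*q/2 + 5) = 2*(q + 7)/(2*q + 5)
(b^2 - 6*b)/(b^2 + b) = (b - 6)/(b + 1)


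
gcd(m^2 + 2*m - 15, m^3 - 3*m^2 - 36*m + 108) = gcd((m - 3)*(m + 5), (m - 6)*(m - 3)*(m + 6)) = m - 3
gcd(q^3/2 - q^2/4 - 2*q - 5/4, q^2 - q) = 1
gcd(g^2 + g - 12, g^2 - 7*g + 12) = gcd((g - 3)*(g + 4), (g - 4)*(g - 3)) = g - 3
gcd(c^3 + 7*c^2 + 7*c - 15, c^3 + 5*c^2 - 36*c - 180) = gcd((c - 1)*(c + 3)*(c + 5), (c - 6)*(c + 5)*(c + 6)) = c + 5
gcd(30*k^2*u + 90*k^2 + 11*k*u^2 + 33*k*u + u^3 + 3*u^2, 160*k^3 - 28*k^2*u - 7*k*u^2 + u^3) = 5*k + u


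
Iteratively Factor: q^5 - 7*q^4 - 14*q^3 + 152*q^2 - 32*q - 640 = (q - 5)*(q^4 - 2*q^3 - 24*q^2 + 32*q + 128) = (q - 5)*(q + 4)*(q^3 - 6*q^2 + 32) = (q - 5)*(q + 2)*(q + 4)*(q^2 - 8*q + 16) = (q - 5)*(q - 4)*(q + 2)*(q + 4)*(q - 4)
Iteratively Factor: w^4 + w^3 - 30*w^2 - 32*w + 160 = (w + 4)*(w^3 - 3*w^2 - 18*w + 40) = (w - 5)*(w + 4)*(w^2 + 2*w - 8) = (w - 5)*(w - 2)*(w + 4)*(w + 4)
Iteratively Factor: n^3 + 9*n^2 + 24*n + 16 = (n + 4)*(n^2 + 5*n + 4) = (n + 1)*(n + 4)*(n + 4)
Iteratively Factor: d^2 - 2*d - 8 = (d + 2)*(d - 4)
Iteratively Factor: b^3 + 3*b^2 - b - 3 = (b + 3)*(b^2 - 1) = (b + 1)*(b + 3)*(b - 1)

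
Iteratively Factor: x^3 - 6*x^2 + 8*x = (x)*(x^2 - 6*x + 8) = x*(x - 2)*(x - 4)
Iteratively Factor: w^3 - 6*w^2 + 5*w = (w - 1)*(w^2 - 5*w) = w*(w - 1)*(w - 5)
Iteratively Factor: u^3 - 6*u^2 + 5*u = (u)*(u^2 - 6*u + 5) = u*(u - 5)*(u - 1)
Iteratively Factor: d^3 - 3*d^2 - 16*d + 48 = (d - 4)*(d^2 + d - 12) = (d - 4)*(d - 3)*(d + 4)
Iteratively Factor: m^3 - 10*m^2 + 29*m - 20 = (m - 1)*(m^2 - 9*m + 20) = (m - 4)*(m - 1)*(m - 5)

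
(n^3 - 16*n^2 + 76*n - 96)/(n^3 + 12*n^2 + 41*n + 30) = (n^3 - 16*n^2 + 76*n - 96)/(n^3 + 12*n^2 + 41*n + 30)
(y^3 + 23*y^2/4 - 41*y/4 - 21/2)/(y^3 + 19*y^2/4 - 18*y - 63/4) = (y - 2)/(y - 3)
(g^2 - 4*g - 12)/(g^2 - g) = (g^2 - 4*g - 12)/(g*(g - 1))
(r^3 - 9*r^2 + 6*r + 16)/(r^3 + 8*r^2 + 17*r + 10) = (r^2 - 10*r + 16)/(r^2 + 7*r + 10)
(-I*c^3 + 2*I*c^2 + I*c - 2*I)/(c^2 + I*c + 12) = I*(-c^3 + 2*c^2 + c - 2)/(c^2 + I*c + 12)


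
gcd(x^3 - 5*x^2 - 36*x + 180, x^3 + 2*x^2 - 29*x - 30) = x^2 + x - 30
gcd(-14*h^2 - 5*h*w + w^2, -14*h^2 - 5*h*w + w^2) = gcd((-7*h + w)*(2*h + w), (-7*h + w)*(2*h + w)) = -14*h^2 - 5*h*w + w^2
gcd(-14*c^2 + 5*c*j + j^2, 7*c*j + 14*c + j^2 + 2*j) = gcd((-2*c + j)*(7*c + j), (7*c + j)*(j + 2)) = 7*c + j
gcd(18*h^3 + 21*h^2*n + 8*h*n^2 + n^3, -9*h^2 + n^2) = 3*h + n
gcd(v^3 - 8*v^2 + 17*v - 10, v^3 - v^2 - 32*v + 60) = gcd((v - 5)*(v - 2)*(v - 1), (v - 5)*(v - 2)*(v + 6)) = v^2 - 7*v + 10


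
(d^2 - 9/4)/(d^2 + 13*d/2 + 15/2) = (d - 3/2)/(d + 5)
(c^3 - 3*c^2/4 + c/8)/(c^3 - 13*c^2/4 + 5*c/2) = (8*c^2 - 6*c + 1)/(2*(4*c^2 - 13*c + 10))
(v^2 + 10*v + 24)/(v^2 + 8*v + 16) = (v + 6)/(v + 4)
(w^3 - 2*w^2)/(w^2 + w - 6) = w^2/(w + 3)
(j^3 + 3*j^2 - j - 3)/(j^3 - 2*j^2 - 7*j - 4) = (j^2 + 2*j - 3)/(j^2 - 3*j - 4)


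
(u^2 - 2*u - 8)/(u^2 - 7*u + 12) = (u + 2)/(u - 3)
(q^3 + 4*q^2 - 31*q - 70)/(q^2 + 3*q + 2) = (q^2 + 2*q - 35)/(q + 1)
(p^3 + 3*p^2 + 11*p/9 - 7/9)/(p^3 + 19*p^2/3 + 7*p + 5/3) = (9*p^2 + 18*p - 7)/(3*(3*p^2 + 16*p + 5))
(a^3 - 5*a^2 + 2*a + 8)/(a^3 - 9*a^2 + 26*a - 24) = (a + 1)/(a - 3)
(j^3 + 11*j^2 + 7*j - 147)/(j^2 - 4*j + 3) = (j^2 + 14*j + 49)/(j - 1)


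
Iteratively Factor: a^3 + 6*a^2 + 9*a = (a + 3)*(a^2 + 3*a) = a*(a + 3)*(a + 3)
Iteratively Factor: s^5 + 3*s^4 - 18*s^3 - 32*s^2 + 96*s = (s)*(s^4 + 3*s^3 - 18*s^2 - 32*s + 96) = s*(s - 3)*(s^3 + 6*s^2 - 32) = s*(s - 3)*(s + 4)*(s^2 + 2*s - 8) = s*(s - 3)*(s + 4)^2*(s - 2)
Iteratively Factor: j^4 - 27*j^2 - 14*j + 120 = (j - 5)*(j^3 + 5*j^2 - 2*j - 24) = (j - 5)*(j - 2)*(j^2 + 7*j + 12) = (j - 5)*(j - 2)*(j + 4)*(j + 3)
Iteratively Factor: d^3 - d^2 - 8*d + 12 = (d - 2)*(d^2 + d - 6) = (d - 2)^2*(d + 3)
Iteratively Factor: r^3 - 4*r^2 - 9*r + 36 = (r - 3)*(r^2 - r - 12) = (r - 3)*(r + 3)*(r - 4)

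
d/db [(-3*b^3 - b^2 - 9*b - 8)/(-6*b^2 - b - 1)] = (18*b^4 + 6*b^3 - 44*b^2 - 94*b + 1)/(36*b^4 + 12*b^3 + 13*b^2 + 2*b + 1)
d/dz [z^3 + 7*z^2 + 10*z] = 3*z^2 + 14*z + 10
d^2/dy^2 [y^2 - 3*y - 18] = 2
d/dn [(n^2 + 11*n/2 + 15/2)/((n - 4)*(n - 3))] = (-25*n^2 + 18*n + 237)/(2*(n^4 - 14*n^3 + 73*n^2 - 168*n + 144))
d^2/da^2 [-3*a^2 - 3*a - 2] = -6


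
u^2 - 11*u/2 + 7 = (u - 7/2)*(u - 2)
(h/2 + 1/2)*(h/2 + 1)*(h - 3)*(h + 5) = h^4/4 + 5*h^3/4 - 7*h^2/4 - 41*h/4 - 15/2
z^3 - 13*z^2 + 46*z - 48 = (z - 8)*(z - 3)*(z - 2)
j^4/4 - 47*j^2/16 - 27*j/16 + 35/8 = (j/4 + 1/2)*(j - 7/2)*(j - 1)*(j + 5/2)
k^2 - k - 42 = (k - 7)*(k + 6)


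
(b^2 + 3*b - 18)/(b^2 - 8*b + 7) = (b^2 + 3*b - 18)/(b^2 - 8*b + 7)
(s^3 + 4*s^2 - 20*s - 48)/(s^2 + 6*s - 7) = (s^3 + 4*s^2 - 20*s - 48)/(s^2 + 6*s - 7)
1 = 1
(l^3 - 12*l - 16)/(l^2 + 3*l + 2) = (l^2 - 2*l - 8)/(l + 1)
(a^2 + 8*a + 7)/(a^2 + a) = (a + 7)/a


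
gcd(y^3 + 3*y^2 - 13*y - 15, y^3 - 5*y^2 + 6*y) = y - 3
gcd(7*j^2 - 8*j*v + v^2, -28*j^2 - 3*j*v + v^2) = -7*j + v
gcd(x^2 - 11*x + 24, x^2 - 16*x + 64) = x - 8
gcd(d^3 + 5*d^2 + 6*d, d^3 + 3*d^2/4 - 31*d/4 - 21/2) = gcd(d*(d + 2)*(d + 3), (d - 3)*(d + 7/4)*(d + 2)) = d + 2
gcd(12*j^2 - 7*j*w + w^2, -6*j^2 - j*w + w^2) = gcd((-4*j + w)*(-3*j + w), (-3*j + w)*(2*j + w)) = -3*j + w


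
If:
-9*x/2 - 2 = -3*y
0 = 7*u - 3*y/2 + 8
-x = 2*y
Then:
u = -31/28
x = -1/3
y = 1/6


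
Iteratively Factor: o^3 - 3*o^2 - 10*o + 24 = (o + 3)*(o^2 - 6*o + 8) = (o - 2)*(o + 3)*(o - 4)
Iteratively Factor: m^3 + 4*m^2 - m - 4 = (m + 4)*(m^2 - 1) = (m + 1)*(m + 4)*(m - 1)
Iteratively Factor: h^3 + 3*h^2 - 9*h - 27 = (h + 3)*(h^2 - 9) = (h - 3)*(h + 3)*(h + 3)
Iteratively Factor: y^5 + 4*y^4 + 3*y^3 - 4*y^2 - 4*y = (y + 2)*(y^4 + 2*y^3 - y^2 - 2*y) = (y - 1)*(y + 2)*(y^3 + 3*y^2 + 2*y) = (y - 1)*(y + 1)*(y + 2)*(y^2 + 2*y) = (y - 1)*(y + 1)*(y + 2)^2*(y)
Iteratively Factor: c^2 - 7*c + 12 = (c - 4)*(c - 3)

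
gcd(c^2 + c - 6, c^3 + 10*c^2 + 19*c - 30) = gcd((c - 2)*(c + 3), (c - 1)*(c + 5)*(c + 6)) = 1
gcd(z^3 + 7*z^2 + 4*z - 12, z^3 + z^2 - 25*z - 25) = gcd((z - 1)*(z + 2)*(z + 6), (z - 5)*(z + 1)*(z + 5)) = 1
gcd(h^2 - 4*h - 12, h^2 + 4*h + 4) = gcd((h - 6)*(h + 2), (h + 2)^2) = h + 2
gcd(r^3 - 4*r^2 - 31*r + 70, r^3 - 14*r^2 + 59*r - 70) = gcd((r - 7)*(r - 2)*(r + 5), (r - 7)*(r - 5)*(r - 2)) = r^2 - 9*r + 14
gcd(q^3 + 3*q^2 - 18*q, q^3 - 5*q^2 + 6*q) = q^2 - 3*q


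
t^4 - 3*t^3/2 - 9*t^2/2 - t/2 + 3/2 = (t - 3)*(t - 1/2)*(t + 1)^2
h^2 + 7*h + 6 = (h + 1)*(h + 6)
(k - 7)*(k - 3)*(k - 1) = k^3 - 11*k^2 + 31*k - 21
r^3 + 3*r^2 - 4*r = r*(r - 1)*(r + 4)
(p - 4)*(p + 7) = p^2 + 3*p - 28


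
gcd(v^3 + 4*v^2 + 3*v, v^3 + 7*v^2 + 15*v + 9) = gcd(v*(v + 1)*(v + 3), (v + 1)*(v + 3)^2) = v^2 + 4*v + 3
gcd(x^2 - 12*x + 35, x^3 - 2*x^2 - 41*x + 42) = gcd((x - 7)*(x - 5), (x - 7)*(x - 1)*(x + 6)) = x - 7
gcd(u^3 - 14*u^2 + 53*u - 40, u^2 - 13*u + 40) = u^2 - 13*u + 40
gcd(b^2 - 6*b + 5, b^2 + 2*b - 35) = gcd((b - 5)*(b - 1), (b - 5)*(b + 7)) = b - 5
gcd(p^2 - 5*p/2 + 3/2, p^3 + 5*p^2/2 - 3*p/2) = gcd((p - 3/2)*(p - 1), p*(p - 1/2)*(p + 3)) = 1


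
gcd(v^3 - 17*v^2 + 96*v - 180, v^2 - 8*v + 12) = v - 6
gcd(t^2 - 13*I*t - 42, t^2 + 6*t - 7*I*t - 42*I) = t - 7*I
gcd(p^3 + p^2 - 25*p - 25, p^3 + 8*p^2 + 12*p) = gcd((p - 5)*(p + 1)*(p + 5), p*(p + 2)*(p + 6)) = 1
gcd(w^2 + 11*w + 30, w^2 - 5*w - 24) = 1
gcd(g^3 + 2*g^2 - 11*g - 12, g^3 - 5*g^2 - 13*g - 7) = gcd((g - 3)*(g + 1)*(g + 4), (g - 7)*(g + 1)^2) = g + 1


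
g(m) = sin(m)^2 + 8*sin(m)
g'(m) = 2*sin(m)*cos(m) + 8*cos(m)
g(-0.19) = -1.48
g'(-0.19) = 7.49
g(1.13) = 8.05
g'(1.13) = 4.19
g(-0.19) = -1.48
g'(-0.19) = 7.49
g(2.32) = 6.39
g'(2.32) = -6.45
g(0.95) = 7.17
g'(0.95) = 5.60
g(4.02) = -5.57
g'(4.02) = -4.12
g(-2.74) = -2.97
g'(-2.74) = -6.64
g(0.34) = 2.78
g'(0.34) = 8.17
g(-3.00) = -1.11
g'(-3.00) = -7.64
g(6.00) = -2.16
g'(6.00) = 7.14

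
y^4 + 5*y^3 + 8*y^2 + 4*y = y*(y + 1)*(y + 2)^2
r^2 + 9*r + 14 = (r + 2)*(r + 7)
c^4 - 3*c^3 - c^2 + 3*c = c*(c - 3)*(c - 1)*(c + 1)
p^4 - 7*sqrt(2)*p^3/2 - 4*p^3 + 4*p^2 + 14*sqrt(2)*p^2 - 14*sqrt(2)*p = p*(p - 2)^2*(p - 7*sqrt(2)/2)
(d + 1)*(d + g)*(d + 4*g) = d^3 + 5*d^2*g + d^2 + 4*d*g^2 + 5*d*g + 4*g^2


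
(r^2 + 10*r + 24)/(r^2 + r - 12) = (r + 6)/(r - 3)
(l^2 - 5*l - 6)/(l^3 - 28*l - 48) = (l + 1)/(l^2 + 6*l + 8)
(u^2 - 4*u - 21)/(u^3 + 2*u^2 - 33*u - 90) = (u - 7)/(u^2 - u - 30)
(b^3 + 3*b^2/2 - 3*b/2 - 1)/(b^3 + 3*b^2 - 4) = (b + 1/2)/(b + 2)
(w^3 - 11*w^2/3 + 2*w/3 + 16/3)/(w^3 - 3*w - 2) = (w - 8/3)/(w + 1)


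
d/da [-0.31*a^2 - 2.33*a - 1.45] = -0.62*a - 2.33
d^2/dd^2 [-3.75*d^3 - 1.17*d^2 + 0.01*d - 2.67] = -22.5*d - 2.34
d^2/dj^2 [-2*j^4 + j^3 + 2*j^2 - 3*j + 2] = -24*j^2 + 6*j + 4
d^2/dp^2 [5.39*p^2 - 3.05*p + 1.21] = 10.7800000000000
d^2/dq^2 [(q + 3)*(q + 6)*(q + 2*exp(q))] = 2*q^2*exp(q) + 26*q*exp(q) + 6*q + 76*exp(q) + 18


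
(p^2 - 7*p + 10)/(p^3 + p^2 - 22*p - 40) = (p - 2)/(p^2 + 6*p + 8)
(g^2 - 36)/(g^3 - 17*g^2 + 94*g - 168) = (g + 6)/(g^2 - 11*g + 28)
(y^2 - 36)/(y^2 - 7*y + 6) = (y + 6)/(y - 1)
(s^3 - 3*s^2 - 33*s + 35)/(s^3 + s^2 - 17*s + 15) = (s - 7)/(s - 3)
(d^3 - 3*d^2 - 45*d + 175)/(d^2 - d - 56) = (d^2 - 10*d + 25)/(d - 8)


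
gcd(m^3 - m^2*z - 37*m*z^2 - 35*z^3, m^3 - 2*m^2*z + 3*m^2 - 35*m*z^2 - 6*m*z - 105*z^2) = -m^2 + 2*m*z + 35*z^2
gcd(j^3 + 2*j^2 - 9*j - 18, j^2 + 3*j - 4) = 1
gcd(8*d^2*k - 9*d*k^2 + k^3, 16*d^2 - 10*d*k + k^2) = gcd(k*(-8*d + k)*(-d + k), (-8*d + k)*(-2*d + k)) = 8*d - k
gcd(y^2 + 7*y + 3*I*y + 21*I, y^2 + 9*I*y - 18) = y + 3*I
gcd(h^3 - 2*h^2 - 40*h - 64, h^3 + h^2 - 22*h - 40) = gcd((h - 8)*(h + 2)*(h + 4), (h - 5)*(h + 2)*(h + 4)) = h^2 + 6*h + 8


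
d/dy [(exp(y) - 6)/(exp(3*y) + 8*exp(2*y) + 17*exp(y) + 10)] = (-(exp(y) - 6)*(3*exp(2*y) + 16*exp(y) + 17) + exp(3*y) + 8*exp(2*y) + 17*exp(y) + 10)*exp(y)/(exp(3*y) + 8*exp(2*y) + 17*exp(y) + 10)^2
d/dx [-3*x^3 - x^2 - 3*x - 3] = -9*x^2 - 2*x - 3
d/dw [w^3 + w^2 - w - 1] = 3*w^2 + 2*w - 1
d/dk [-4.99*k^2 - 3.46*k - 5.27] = -9.98*k - 3.46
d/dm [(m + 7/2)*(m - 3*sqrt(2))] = 2*m - 3*sqrt(2) + 7/2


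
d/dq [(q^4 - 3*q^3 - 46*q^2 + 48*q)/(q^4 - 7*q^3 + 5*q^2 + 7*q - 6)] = 2*(-2*q^4 + 47*q^3 - 134*q^2 - 12*q - 144)/(q^6 - 12*q^5 + 34*q^4 + 24*q^3 - 71*q^2 - 12*q + 36)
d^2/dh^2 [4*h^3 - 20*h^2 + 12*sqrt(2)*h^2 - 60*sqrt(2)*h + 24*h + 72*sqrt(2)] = 24*h - 40 + 24*sqrt(2)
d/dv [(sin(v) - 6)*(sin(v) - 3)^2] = 3*(sin(v) - 5)*(sin(v) - 3)*cos(v)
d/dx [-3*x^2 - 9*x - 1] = -6*x - 9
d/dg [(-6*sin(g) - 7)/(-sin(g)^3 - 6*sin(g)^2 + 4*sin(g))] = (-12*sin(g)^3 - 57*sin(g)^2 - 84*sin(g) + 28)*cos(g)/((sin(g)^2 + 6*sin(g) - 4)^2*sin(g)^2)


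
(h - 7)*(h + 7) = h^2 - 49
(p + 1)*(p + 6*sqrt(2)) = p^2 + p + 6*sqrt(2)*p + 6*sqrt(2)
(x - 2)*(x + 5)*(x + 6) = x^3 + 9*x^2 + 8*x - 60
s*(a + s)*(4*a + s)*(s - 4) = 4*a^2*s^2 - 16*a^2*s + 5*a*s^3 - 20*a*s^2 + s^4 - 4*s^3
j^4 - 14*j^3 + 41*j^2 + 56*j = j*(j - 8)*(j - 7)*(j + 1)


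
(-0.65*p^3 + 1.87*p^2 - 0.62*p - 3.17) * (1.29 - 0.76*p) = 0.494*p^4 - 2.2597*p^3 + 2.8835*p^2 + 1.6094*p - 4.0893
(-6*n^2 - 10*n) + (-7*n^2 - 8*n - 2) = -13*n^2 - 18*n - 2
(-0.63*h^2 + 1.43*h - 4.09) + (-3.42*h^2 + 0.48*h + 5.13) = -4.05*h^2 + 1.91*h + 1.04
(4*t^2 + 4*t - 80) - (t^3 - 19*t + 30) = -t^3 + 4*t^2 + 23*t - 110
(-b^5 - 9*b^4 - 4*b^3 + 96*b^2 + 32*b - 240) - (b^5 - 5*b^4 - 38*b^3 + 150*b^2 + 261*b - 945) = -2*b^5 - 4*b^4 + 34*b^3 - 54*b^2 - 229*b + 705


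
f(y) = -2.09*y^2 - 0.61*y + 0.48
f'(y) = -4.18*y - 0.61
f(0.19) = 0.29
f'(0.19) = -1.40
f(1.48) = -5.00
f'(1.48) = -6.80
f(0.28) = 0.15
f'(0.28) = -1.78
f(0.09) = 0.41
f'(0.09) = -0.99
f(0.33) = 0.05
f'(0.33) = -1.99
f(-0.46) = 0.32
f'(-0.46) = 1.31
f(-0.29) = 0.48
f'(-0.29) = 0.60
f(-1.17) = -1.67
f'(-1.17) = 4.28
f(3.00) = -20.16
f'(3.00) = -13.15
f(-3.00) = -16.50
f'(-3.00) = 11.93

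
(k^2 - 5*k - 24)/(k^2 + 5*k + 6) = (k - 8)/(k + 2)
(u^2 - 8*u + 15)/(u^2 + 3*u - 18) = (u - 5)/(u + 6)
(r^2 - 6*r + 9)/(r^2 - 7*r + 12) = (r - 3)/(r - 4)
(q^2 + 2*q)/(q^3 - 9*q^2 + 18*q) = (q + 2)/(q^2 - 9*q + 18)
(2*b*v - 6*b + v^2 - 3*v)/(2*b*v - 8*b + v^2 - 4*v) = (v - 3)/(v - 4)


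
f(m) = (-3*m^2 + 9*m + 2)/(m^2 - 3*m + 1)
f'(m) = (3 - 2*m)*(-3*m^2 + 9*m + 2)/(m^2 - 3*m + 1)^2 + (9 - 6*m)/(m^2 - 3*m + 1) = 5*(3 - 2*m)/(m^4 - 6*m^3 + 11*m^2 - 6*m + 1)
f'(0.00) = 15.00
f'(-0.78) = 1.46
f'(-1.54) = 0.48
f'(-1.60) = 0.44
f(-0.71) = -1.62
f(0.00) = 2.00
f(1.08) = -7.66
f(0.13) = 4.98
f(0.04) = 2.67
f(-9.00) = -2.95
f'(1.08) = 3.64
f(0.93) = -8.40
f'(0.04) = 18.78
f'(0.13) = 34.86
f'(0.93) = 6.66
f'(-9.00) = 0.01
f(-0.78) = -1.73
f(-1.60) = -2.40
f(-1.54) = -2.37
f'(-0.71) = 1.67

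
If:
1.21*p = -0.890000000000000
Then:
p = -0.74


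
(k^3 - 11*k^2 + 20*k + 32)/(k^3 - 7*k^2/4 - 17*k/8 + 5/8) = 8*(k^2 - 12*k + 32)/(8*k^2 - 22*k + 5)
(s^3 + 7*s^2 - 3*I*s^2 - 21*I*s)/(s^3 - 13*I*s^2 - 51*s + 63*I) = s*(s + 7)/(s^2 - 10*I*s - 21)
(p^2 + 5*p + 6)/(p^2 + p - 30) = (p^2 + 5*p + 6)/(p^2 + p - 30)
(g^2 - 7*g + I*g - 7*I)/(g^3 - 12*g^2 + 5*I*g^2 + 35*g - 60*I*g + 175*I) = (g + I)/(g^2 + 5*g*(-1 + I) - 25*I)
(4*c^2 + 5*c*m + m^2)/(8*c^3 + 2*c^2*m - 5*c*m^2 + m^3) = (4*c + m)/(8*c^2 - 6*c*m + m^2)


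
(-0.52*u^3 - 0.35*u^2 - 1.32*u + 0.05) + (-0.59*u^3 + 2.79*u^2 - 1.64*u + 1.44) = -1.11*u^3 + 2.44*u^2 - 2.96*u + 1.49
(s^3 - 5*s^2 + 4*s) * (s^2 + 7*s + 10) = s^5 + 2*s^4 - 21*s^3 - 22*s^2 + 40*s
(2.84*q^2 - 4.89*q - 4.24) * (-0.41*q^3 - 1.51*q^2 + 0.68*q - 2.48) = -1.1644*q^5 - 2.2835*q^4 + 11.0535*q^3 - 3.966*q^2 + 9.244*q + 10.5152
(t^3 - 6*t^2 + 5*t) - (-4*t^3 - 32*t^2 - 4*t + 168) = 5*t^3 + 26*t^2 + 9*t - 168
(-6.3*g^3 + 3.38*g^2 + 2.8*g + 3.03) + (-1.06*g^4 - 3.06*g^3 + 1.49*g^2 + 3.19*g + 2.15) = -1.06*g^4 - 9.36*g^3 + 4.87*g^2 + 5.99*g + 5.18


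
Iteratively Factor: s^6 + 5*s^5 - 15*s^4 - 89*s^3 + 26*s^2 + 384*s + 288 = (s + 4)*(s^5 + s^4 - 19*s^3 - 13*s^2 + 78*s + 72) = (s + 4)^2*(s^4 - 3*s^3 - 7*s^2 + 15*s + 18) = (s + 1)*(s + 4)^2*(s^3 - 4*s^2 - 3*s + 18) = (s - 3)*(s + 1)*(s + 4)^2*(s^2 - s - 6) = (s - 3)*(s + 1)*(s + 2)*(s + 4)^2*(s - 3)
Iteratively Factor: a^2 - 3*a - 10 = (a - 5)*(a + 2)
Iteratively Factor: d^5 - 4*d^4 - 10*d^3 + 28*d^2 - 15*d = (d - 1)*(d^4 - 3*d^3 - 13*d^2 + 15*d) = d*(d - 1)*(d^3 - 3*d^2 - 13*d + 15) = d*(d - 5)*(d - 1)*(d^2 + 2*d - 3) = d*(d - 5)*(d - 1)^2*(d + 3)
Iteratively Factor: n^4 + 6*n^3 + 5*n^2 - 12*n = (n - 1)*(n^3 + 7*n^2 + 12*n) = (n - 1)*(n + 4)*(n^2 + 3*n) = (n - 1)*(n + 3)*(n + 4)*(n)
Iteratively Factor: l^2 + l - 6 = (l - 2)*(l + 3)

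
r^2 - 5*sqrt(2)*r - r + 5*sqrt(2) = (r - 1)*(r - 5*sqrt(2))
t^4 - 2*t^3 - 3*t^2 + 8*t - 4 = (t - 2)*(t - 1)^2*(t + 2)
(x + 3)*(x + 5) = x^2 + 8*x + 15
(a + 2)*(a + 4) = a^2 + 6*a + 8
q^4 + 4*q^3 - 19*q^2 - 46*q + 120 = (q - 3)*(q - 2)*(q + 4)*(q + 5)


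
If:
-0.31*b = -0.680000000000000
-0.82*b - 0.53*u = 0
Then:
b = 2.19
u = -3.39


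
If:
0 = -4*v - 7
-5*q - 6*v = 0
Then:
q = 21/10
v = -7/4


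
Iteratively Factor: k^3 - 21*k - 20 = (k - 5)*(k^2 + 5*k + 4) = (k - 5)*(k + 1)*(k + 4)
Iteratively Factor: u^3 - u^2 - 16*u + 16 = (u + 4)*(u^2 - 5*u + 4) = (u - 4)*(u + 4)*(u - 1)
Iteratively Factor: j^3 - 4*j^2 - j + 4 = (j + 1)*(j^2 - 5*j + 4) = (j - 4)*(j + 1)*(j - 1)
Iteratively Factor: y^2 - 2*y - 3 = (y - 3)*(y + 1)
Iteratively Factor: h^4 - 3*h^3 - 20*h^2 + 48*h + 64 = (h - 4)*(h^3 + h^2 - 16*h - 16) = (h - 4)*(h + 4)*(h^2 - 3*h - 4) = (h - 4)*(h + 1)*(h + 4)*(h - 4)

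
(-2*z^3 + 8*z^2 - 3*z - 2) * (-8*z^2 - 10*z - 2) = 16*z^5 - 44*z^4 - 52*z^3 + 30*z^2 + 26*z + 4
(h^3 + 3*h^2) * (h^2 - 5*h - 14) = h^5 - 2*h^4 - 29*h^3 - 42*h^2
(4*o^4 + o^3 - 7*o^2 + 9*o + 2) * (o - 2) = 4*o^5 - 7*o^4 - 9*o^3 + 23*o^2 - 16*o - 4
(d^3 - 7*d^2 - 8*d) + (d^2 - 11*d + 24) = d^3 - 6*d^2 - 19*d + 24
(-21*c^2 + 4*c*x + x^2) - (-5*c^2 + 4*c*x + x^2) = -16*c^2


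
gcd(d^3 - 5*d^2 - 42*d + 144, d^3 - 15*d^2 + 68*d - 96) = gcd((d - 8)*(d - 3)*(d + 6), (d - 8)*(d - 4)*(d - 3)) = d^2 - 11*d + 24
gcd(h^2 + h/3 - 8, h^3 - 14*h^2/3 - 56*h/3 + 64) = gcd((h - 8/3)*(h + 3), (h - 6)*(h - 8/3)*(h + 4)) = h - 8/3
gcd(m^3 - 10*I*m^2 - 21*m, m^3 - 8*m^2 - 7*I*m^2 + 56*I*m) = m^2 - 7*I*m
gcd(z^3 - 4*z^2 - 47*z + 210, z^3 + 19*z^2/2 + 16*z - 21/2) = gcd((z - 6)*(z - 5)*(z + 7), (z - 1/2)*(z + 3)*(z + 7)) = z + 7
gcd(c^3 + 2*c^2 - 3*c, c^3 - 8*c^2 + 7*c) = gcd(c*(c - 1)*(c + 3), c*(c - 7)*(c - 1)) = c^2 - c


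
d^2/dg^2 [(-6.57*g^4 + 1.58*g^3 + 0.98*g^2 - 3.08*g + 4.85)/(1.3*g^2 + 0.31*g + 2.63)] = (-22.2066*g^6 - 15.88626*g^5 - 138.565242*g^4 - 107.40498*g^3 - 508.524072*g^2 + 140.482632*g - 13.652758)/(2.197*g^6 + 1.5717*g^5 + 13.70889*g^4 + 6.389131*g^3 + 27.734139*g^2 + 6.432717*g + 18.191447)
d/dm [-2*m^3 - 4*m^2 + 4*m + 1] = -6*m^2 - 8*m + 4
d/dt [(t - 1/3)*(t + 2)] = 2*t + 5/3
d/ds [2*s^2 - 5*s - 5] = 4*s - 5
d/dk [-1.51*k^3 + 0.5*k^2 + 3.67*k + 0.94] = -4.53*k^2 + 1.0*k + 3.67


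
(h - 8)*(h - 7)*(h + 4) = h^3 - 11*h^2 - 4*h + 224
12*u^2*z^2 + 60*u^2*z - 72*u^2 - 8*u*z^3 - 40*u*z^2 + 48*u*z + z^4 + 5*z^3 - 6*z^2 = (-6*u + z)*(-2*u + z)*(z - 1)*(z + 6)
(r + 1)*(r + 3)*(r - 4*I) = r^3 + 4*r^2 - 4*I*r^2 + 3*r - 16*I*r - 12*I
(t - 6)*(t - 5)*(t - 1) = t^3 - 12*t^2 + 41*t - 30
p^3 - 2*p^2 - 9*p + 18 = (p - 3)*(p - 2)*(p + 3)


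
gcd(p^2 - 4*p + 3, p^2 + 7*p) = 1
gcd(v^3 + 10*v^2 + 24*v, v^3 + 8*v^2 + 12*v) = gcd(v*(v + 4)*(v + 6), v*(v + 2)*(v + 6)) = v^2 + 6*v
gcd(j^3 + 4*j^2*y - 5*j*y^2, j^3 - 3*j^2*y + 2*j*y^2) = -j^2 + j*y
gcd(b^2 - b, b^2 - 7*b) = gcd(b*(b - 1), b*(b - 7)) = b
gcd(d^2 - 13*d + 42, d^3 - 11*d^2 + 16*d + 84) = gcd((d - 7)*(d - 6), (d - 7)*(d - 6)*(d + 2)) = d^2 - 13*d + 42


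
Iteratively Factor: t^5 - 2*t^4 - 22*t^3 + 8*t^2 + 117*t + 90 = (t - 3)*(t^4 + t^3 - 19*t^2 - 49*t - 30) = (t - 3)*(t + 2)*(t^3 - t^2 - 17*t - 15) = (t - 5)*(t - 3)*(t + 2)*(t^2 + 4*t + 3) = (t - 5)*(t - 3)*(t + 1)*(t + 2)*(t + 3)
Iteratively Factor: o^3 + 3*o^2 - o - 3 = (o + 1)*(o^2 + 2*o - 3) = (o - 1)*(o + 1)*(o + 3)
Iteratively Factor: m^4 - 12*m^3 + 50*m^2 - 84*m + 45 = (m - 3)*(m^3 - 9*m^2 + 23*m - 15) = (m - 3)*(m - 1)*(m^2 - 8*m + 15) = (m - 5)*(m - 3)*(m - 1)*(m - 3)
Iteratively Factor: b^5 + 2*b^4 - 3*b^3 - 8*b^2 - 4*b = (b + 1)*(b^4 + b^3 - 4*b^2 - 4*b) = (b - 2)*(b + 1)*(b^3 + 3*b^2 + 2*b) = (b - 2)*(b + 1)*(b + 2)*(b^2 + b) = b*(b - 2)*(b + 1)*(b + 2)*(b + 1)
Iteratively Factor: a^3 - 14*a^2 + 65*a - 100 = (a - 5)*(a^2 - 9*a + 20) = (a - 5)*(a - 4)*(a - 5)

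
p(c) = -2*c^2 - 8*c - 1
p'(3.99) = -23.96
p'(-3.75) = 7.00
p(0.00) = -1.00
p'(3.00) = -20.00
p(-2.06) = 6.99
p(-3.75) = 0.88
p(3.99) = -64.76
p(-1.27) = 5.93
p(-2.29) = 6.83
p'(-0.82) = -4.72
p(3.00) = -43.00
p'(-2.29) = 1.16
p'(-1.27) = -2.92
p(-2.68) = 6.08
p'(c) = -4*c - 8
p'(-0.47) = -6.12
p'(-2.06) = 0.24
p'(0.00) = -8.00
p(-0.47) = 2.32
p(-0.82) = 4.22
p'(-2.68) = 2.72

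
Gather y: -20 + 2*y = 2*y - 20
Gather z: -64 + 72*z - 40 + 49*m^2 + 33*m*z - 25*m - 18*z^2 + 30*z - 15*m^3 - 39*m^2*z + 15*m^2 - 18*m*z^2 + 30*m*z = -15*m^3 + 64*m^2 - 25*m + z^2*(-18*m - 18) + z*(-39*m^2 + 63*m + 102) - 104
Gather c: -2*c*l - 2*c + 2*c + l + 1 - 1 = -2*c*l + l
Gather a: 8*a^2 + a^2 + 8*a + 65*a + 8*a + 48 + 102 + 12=9*a^2 + 81*a + 162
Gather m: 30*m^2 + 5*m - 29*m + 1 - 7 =30*m^2 - 24*m - 6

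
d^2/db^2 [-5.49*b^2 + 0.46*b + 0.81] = -10.9800000000000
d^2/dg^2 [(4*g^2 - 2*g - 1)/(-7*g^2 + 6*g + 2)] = 2*(-70*g^3 - 21*g^2 - 42*g + 10)/(343*g^6 - 882*g^5 + 462*g^4 + 288*g^3 - 132*g^2 - 72*g - 8)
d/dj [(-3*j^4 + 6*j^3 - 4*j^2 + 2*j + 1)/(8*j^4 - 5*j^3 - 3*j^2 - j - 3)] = (-33*j^6 + 82*j^5 - 77*j^4 + 12*j^3 - 29*j^2 + 30*j - 5)/(64*j^8 - 80*j^7 - 23*j^6 + 14*j^5 - 29*j^4 + 36*j^3 + 19*j^2 + 6*j + 9)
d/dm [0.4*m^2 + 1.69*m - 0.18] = 0.8*m + 1.69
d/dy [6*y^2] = 12*y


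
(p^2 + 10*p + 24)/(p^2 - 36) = (p + 4)/(p - 6)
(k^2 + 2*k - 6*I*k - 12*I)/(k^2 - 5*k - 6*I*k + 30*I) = (k + 2)/(k - 5)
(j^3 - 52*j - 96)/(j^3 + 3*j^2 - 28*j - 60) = (j - 8)/(j - 5)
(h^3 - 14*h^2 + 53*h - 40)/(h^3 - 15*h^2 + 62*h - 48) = (h - 5)/(h - 6)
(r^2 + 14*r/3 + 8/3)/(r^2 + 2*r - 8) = (r + 2/3)/(r - 2)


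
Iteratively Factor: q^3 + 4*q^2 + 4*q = (q + 2)*(q^2 + 2*q) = q*(q + 2)*(q + 2)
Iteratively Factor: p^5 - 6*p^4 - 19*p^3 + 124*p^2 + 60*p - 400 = (p - 5)*(p^4 - p^3 - 24*p^2 + 4*p + 80) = (p - 5)*(p - 2)*(p^3 + p^2 - 22*p - 40) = (p - 5)^2*(p - 2)*(p^2 + 6*p + 8) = (p - 5)^2*(p - 2)*(p + 4)*(p + 2)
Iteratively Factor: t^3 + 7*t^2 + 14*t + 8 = (t + 2)*(t^2 + 5*t + 4) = (t + 1)*(t + 2)*(t + 4)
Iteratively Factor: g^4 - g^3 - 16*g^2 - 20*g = (g + 2)*(g^3 - 3*g^2 - 10*g) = (g - 5)*(g + 2)*(g^2 + 2*g) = (g - 5)*(g + 2)^2*(g)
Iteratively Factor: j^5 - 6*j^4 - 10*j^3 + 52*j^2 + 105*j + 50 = (j + 2)*(j^4 - 8*j^3 + 6*j^2 + 40*j + 25) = (j - 5)*(j + 2)*(j^3 - 3*j^2 - 9*j - 5) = (j - 5)*(j + 1)*(j + 2)*(j^2 - 4*j - 5) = (j - 5)^2*(j + 1)*(j + 2)*(j + 1)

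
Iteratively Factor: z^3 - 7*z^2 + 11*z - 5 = (z - 1)*(z^2 - 6*z + 5) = (z - 1)^2*(z - 5)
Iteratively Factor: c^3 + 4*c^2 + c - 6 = (c - 1)*(c^2 + 5*c + 6) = (c - 1)*(c + 3)*(c + 2)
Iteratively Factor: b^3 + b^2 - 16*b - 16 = (b - 4)*(b^2 + 5*b + 4) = (b - 4)*(b + 4)*(b + 1)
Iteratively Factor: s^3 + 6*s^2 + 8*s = (s)*(s^2 + 6*s + 8) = s*(s + 2)*(s + 4)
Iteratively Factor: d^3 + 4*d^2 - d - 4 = (d + 4)*(d^2 - 1) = (d - 1)*(d + 4)*(d + 1)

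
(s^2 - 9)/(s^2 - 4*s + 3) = (s + 3)/(s - 1)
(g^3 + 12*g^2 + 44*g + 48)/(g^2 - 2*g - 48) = (g^2 + 6*g + 8)/(g - 8)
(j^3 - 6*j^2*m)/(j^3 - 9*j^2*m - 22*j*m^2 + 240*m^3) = j^2/(j^2 - 3*j*m - 40*m^2)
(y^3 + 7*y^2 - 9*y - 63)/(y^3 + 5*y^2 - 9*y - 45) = (y + 7)/(y + 5)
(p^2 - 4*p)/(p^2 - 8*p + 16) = p/(p - 4)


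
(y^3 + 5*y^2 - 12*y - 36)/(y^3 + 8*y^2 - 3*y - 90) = (y + 2)/(y + 5)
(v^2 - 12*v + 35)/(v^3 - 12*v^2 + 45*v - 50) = (v - 7)/(v^2 - 7*v + 10)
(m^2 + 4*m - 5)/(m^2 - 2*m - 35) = (m - 1)/(m - 7)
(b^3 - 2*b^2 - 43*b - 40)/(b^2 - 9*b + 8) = (b^2 + 6*b + 5)/(b - 1)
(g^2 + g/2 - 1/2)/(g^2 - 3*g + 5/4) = 2*(g + 1)/(2*g - 5)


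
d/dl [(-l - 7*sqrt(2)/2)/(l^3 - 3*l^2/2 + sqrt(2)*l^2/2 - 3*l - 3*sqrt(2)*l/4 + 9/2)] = 2*(-8*l^3 - 4*sqrt(2)*l^2 + 12*l^2 + 6*sqrt(2)*l + 24*l - (2*l + 7*sqrt(2))*(-12*l^2 - 4*sqrt(2)*l + 12*l + 3*sqrt(2) + 12) - 36)/(4*l^3 - 6*l^2 + 2*sqrt(2)*l^2 - 12*l - 3*sqrt(2)*l + 18)^2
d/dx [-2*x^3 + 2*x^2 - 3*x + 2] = -6*x^2 + 4*x - 3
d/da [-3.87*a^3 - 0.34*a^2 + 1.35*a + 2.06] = -11.61*a^2 - 0.68*a + 1.35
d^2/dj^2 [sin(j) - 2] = -sin(j)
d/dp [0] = 0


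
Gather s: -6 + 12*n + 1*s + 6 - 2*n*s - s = -2*n*s + 12*n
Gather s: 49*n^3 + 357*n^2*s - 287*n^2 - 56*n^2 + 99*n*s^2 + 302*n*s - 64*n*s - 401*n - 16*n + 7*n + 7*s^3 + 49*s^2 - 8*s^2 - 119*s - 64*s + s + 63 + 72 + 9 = 49*n^3 - 343*n^2 - 410*n + 7*s^3 + s^2*(99*n + 41) + s*(357*n^2 + 238*n - 182) + 144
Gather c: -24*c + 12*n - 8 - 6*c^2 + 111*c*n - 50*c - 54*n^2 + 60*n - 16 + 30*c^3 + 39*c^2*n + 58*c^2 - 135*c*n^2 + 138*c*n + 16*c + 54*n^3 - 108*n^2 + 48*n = 30*c^3 + c^2*(39*n + 52) + c*(-135*n^2 + 249*n - 58) + 54*n^3 - 162*n^2 + 120*n - 24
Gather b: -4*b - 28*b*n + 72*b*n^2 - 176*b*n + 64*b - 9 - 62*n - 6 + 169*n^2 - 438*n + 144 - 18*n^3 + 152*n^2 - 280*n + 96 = b*(72*n^2 - 204*n + 60) - 18*n^3 + 321*n^2 - 780*n + 225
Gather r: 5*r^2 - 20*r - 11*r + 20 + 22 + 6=5*r^2 - 31*r + 48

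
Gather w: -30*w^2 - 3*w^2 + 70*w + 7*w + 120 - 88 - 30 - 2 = -33*w^2 + 77*w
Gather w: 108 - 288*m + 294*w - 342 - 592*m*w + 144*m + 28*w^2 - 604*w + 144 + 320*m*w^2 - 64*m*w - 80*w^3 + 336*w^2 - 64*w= -144*m - 80*w^3 + w^2*(320*m + 364) + w*(-656*m - 374) - 90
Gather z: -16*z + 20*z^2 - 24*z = 20*z^2 - 40*z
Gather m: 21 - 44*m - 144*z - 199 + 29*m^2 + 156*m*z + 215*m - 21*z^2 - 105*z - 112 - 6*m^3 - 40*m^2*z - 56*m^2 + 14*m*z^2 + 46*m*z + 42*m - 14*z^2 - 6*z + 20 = -6*m^3 + m^2*(-40*z - 27) + m*(14*z^2 + 202*z + 213) - 35*z^2 - 255*z - 270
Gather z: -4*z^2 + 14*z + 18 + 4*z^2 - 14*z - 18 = 0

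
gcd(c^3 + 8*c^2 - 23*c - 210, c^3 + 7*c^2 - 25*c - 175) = c^2 + 2*c - 35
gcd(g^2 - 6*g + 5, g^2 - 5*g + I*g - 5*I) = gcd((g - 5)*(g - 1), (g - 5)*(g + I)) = g - 5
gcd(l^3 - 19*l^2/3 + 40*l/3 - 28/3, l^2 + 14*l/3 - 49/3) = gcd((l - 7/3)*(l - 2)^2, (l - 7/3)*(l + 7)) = l - 7/3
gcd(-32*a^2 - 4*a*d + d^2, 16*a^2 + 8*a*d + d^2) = 4*a + d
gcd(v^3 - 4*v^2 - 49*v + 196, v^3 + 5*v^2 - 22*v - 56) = v^2 + 3*v - 28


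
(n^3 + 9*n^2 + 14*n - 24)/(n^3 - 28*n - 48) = (n^2 + 5*n - 6)/(n^2 - 4*n - 12)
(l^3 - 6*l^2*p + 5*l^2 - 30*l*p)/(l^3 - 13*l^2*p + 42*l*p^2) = (-l - 5)/(-l + 7*p)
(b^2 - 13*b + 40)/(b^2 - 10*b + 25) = (b - 8)/(b - 5)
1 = 1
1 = 1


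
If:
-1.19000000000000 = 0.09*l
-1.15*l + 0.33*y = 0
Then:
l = -13.22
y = -46.08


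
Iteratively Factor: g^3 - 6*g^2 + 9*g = (g)*(g^2 - 6*g + 9) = g*(g - 3)*(g - 3)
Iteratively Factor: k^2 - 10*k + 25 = (k - 5)*(k - 5)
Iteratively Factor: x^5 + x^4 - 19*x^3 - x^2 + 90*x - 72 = (x - 1)*(x^4 + 2*x^3 - 17*x^2 - 18*x + 72) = (x - 1)*(x + 3)*(x^3 - x^2 - 14*x + 24) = (x - 3)*(x - 1)*(x + 3)*(x^2 + 2*x - 8) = (x - 3)*(x - 1)*(x + 3)*(x + 4)*(x - 2)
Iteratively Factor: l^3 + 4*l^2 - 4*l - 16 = (l + 2)*(l^2 + 2*l - 8) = (l - 2)*(l + 2)*(l + 4)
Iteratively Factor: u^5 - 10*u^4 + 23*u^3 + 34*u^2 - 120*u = (u - 5)*(u^4 - 5*u^3 - 2*u^2 + 24*u) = u*(u - 5)*(u^3 - 5*u^2 - 2*u + 24) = u*(u - 5)*(u - 3)*(u^2 - 2*u - 8) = u*(u - 5)*(u - 4)*(u - 3)*(u + 2)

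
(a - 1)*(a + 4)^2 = a^3 + 7*a^2 + 8*a - 16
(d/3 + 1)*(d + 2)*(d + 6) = d^3/3 + 11*d^2/3 + 12*d + 12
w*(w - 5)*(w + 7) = w^3 + 2*w^2 - 35*w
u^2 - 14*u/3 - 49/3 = (u - 7)*(u + 7/3)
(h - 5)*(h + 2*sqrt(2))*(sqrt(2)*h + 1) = sqrt(2)*h^3 - 5*sqrt(2)*h^2 + 5*h^2 - 25*h + 2*sqrt(2)*h - 10*sqrt(2)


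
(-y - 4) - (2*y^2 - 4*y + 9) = -2*y^2 + 3*y - 13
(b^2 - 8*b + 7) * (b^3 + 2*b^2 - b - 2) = b^5 - 6*b^4 - 10*b^3 + 20*b^2 + 9*b - 14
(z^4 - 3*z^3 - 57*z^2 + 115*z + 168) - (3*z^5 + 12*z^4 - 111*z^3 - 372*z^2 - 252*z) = -3*z^5 - 11*z^4 + 108*z^3 + 315*z^2 + 367*z + 168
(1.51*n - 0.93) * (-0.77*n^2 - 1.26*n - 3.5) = -1.1627*n^3 - 1.1865*n^2 - 4.1132*n + 3.255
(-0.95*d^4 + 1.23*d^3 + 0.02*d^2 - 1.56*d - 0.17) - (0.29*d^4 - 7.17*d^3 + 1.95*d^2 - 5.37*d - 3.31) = -1.24*d^4 + 8.4*d^3 - 1.93*d^2 + 3.81*d + 3.14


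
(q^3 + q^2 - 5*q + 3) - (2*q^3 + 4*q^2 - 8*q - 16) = -q^3 - 3*q^2 + 3*q + 19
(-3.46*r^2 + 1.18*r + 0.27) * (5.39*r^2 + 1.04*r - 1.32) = -18.6494*r^4 + 2.7618*r^3 + 7.2497*r^2 - 1.2768*r - 0.3564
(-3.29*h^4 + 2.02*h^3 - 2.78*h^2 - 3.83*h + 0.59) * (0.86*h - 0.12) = -2.8294*h^5 + 2.132*h^4 - 2.6332*h^3 - 2.9602*h^2 + 0.967*h - 0.0708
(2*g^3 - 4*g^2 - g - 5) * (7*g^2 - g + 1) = 14*g^5 - 30*g^4 - g^3 - 38*g^2 + 4*g - 5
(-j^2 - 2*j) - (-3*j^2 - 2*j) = 2*j^2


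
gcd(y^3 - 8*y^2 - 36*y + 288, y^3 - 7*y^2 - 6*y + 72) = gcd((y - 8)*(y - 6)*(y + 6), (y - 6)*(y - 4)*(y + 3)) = y - 6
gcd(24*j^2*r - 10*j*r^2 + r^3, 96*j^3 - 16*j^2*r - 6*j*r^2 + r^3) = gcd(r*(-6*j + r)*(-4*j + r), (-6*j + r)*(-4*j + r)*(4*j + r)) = 24*j^2 - 10*j*r + r^2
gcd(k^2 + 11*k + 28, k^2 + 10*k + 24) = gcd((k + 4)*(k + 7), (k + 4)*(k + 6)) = k + 4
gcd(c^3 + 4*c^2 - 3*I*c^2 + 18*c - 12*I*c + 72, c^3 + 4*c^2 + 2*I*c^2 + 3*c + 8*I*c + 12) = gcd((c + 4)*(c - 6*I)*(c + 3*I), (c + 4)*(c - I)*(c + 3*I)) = c^2 + c*(4 + 3*I) + 12*I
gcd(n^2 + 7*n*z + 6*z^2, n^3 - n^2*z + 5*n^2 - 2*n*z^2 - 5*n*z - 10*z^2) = n + z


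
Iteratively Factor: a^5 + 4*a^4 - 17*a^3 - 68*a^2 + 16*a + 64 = (a + 4)*(a^4 - 17*a^2 + 16) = (a - 1)*(a + 4)*(a^3 + a^2 - 16*a - 16) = (a - 4)*(a - 1)*(a + 4)*(a^2 + 5*a + 4) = (a - 4)*(a - 1)*(a + 1)*(a + 4)*(a + 4)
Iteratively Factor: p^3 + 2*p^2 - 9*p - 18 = (p + 3)*(p^2 - p - 6) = (p + 2)*(p + 3)*(p - 3)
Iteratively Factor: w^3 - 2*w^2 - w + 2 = (w - 2)*(w^2 - 1) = (w - 2)*(w - 1)*(w + 1)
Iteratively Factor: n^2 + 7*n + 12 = (n + 3)*(n + 4)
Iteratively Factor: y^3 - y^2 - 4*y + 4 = (y - 1)*(y^2 - 4) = (y - 1)*(y + 2)*(y - 2)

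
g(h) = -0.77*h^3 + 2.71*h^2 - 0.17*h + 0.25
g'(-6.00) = -115.85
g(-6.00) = 265.15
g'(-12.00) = -397.85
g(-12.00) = 1723.09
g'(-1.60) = -14.76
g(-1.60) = 10.61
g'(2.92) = -4.04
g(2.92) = 3.69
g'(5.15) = -33.52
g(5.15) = -33.92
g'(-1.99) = -20.10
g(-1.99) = 17.39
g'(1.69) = 2.39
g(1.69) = 3.99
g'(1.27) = 2.99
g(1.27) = 2.83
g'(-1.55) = -14.12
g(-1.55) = 9.89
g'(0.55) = 2.11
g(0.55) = 0.85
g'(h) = -2.31*h^2 + 5.42*h - 0.17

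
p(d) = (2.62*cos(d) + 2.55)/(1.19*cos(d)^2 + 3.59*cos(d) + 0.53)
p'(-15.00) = -1.41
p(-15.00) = -0.37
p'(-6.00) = 0.18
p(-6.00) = 1.00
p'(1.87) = 33.09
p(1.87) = -4.18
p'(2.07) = 5.83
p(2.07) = -1.41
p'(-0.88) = -0.91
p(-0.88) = 1.28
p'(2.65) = 0.78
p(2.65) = -0.14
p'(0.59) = 0.44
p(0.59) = 1.09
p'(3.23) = -0.12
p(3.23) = 0.03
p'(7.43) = 2.02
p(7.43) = 1.64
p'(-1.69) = -489.55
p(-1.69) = 18.67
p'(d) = (2.38*sin(d)*cos(d) + 3.59*sin(d))*(2.62*cos(d) + 2.55)/(1.19*cos(d)^2 + 3.59*cos(d) + 0.53)^2 - 2.62*sin(d)/(1.19*cos(d)^2 + 3.59*cos(d) + 0.53) = (3.1178*cos(d)^2 + 6.069*cos(d) + 7.7659)*sin(d)/(1.4161*cos(d)^4 + 8.5442*cos(d)^3 + 14.1495*cos(d)^2 + 3.8054*cos(d) + 0.2809)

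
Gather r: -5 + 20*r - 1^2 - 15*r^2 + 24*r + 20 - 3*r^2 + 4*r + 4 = -18*r^2 + 48*r + 18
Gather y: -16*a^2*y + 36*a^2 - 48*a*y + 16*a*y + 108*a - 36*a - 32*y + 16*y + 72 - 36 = 36*a^2 + 72*a + y*(-16*a^2 - 32*a - 16) + 36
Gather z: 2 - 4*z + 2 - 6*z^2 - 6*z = -6*z^2 - 10*z + 4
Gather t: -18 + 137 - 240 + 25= -96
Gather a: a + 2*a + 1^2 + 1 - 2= 3*a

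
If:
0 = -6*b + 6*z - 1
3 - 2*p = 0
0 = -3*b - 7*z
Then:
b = -7/60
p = 3/2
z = 1/20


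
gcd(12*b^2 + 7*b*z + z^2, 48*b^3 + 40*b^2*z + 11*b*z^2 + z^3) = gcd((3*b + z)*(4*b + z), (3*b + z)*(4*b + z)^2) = 12*b^2 + 7*b*z + z^2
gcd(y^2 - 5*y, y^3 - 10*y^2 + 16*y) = y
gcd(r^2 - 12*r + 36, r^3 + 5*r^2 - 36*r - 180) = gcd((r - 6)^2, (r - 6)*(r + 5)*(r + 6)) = r - 6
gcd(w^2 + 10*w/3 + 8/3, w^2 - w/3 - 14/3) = w + 2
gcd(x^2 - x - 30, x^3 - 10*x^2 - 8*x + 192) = x - 6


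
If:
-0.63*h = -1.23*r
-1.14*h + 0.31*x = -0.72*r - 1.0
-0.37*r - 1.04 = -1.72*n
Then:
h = 0.401960784313726*x + 1.2966476913346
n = 0.0442886456908345*x + 0.74751776179339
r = 0.205882352941176*x + 0.664136622390892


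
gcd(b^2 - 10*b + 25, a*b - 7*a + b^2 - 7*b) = 1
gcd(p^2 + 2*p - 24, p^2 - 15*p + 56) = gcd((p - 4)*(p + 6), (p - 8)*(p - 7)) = 1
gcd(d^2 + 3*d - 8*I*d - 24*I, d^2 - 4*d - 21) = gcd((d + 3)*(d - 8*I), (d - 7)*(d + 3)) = d + 3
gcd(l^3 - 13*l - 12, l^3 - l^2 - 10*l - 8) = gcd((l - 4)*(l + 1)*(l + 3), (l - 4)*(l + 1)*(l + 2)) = l^2 - 3*l - 4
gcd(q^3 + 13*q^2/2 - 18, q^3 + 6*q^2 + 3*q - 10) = q + 2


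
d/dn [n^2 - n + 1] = 2*n - 1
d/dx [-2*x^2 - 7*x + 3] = -4*x - 7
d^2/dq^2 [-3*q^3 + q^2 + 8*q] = 2 - 18*q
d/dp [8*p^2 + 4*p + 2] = 16*p + 4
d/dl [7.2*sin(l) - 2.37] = 7.2*cos(l)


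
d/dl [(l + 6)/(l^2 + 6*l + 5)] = (l^2 + 6*l - 2*(l + 3)*(l + 6) + 5)/(l^2 + 6*l + 5)^2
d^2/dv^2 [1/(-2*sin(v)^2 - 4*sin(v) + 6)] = (-3*sin(v) + 2*cos(v)^2 - 9)*cos(v)^2/(sin(v)^2 + 2*sin(v) - 3)^3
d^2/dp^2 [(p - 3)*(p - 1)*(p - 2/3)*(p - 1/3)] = 12*p^2 - 30*p + 130/9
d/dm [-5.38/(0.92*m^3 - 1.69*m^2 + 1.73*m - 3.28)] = (14.8488*m^2 - 18.1844*m + 9.3074)/(0.92*m^3 - 1.69*m^2 + 1.73*m - 3.28)^2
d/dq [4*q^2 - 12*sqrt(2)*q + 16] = 8*q - 12*sqrt(2)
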